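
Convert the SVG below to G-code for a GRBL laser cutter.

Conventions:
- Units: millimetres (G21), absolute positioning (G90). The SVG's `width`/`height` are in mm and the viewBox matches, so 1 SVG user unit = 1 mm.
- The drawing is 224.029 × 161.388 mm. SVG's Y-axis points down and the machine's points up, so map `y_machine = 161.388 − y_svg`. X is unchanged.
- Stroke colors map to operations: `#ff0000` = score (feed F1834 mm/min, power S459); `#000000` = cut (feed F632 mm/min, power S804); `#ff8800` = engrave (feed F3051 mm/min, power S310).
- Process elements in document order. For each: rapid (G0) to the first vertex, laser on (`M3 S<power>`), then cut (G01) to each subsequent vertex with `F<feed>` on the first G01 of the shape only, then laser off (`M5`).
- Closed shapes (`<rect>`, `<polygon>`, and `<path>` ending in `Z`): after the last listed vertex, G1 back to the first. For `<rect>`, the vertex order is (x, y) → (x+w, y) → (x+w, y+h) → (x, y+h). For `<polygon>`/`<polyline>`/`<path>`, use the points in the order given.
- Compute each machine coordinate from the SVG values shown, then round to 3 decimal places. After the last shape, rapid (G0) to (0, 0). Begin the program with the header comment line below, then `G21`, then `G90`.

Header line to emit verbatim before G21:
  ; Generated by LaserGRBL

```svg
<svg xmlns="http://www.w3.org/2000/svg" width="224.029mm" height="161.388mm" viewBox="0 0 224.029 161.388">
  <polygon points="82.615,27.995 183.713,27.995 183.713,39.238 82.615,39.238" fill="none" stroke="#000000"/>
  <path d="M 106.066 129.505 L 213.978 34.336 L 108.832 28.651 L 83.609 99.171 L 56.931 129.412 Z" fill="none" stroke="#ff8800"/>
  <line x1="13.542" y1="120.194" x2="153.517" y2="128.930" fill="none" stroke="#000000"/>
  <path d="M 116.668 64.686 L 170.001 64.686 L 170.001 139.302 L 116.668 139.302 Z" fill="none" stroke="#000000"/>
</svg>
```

; Generated by LaserGRBL
G21
G90
G0 X82.615 Y133.393
M3 S804
G01 X183.713 Y133.393 F632
G01 X183.713 Y122.150
G01 X82.615 Y122.150
G01 X82.615 Y133.393
M5
G0 X106.066 Y31.883
M3 S310
G01 X213.978 Y127.052 F3051
G01 X108.832 Y132.737
G01 X83.609 Y62.217
G01 X56.931 Y31.976
G01 X106.066 Y31.883
M5
G0 X13.542 Y41.194
M3 S804
G01 X153.517 Y32.458 F632
M5
G0 X116.668 Y96.702
M3 S804
G01 X170.001 Y96.702 F632
G01 X170.001 Y22.086
G01 X116.668 Y22.086
G01 X116.668 Y96.702
M5
G0 X0.000 Y0.000

Since the viewBox matches the mm dimensions, user units are millimetres directly. The only transform is the Y-flip y_m = 161.388 − y_svg.

Shape 1 is a rectangle drawn with `<polygon>`. Its stroke #000000 means cut at S804, F632. After flipping Y the toolpath is (82.615,133.393) → (183.713,133.393) → (183.713,122.150) → (82.615,122.150) → (82.615,133.393), returning to the start.

Shape 2 is a closed polygon drawn with `<path>`. Its stroke #ff8800 means engrave at S310, F3051. After flipping Y the toolpath is (106.066,31.883) → (213.978,127.052) → (108.832,132.737) → (83.609,62.217) → (56.931,31.976) → (106.066,31.883), returning to the start.

Shape 3 is a line segment drawn with `<line>`. Its stroke #000000 means cut at S804, F632. After flipping Y the toolpath is (13.542,41.194) → (153.517,32.458).

Shape 4 is a rectangle drawn with `<path>`. Its stroke #000000 means cut at S804, F632. After flipping Y the toolpath is (116.668,96.702) → (170.001,96.702) → (170.001,22.086) → (116.668,22.086) → (116.668,96.702), returning to the start.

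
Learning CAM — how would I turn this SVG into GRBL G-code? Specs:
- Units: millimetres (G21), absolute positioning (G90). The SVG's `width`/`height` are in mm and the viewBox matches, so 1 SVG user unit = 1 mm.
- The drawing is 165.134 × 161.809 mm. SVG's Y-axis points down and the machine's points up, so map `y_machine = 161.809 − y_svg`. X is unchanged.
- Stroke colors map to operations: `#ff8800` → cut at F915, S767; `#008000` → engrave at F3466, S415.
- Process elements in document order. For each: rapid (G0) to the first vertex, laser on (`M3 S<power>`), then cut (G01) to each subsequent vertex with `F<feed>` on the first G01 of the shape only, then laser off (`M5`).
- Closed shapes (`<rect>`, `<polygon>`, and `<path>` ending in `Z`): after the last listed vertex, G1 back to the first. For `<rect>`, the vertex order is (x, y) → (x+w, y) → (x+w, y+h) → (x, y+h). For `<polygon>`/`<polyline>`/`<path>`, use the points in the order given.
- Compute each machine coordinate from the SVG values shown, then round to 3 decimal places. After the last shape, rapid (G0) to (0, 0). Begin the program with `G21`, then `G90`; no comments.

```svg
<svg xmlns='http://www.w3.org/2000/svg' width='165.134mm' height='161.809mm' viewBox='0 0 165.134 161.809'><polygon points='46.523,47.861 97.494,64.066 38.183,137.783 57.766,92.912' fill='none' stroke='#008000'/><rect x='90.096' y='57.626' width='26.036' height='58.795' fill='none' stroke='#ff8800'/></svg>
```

1 u = 1 mm; y_m = 161.809 − y.

[1] `<polygon>` closed polygon, #008000→engrave S415 F3466: (46.523,113.948) → (97.494,97.743) → (38.183,24.026) → (57.766,68.897) → (46.523,113.948) (closed)

[2] `<rect>` rectangle, #ff8800→cut S767 F915: (90.096,104.183) → (116.132,104.183) → (116.132,45.388) → (90.096,45.388) → (90.096,104.183) (closed)

G21
G90
G0 X46.523 Y113.948
M3 S415
G01 X97.494 Y97.743 F3466
G01 X38.183 Y24.026
G01 X57.766 Y68.897
G01 X46.523 Y113.948
M5
G0 X90.096 Y104.183
M3 S767
G01 X116.132 Y104.183 F915
G01 X116.132 Y45.388
G01 X90.096 Y45.388
G01 X90.096 Y104.183
M5
G0 X0.000 Y0.000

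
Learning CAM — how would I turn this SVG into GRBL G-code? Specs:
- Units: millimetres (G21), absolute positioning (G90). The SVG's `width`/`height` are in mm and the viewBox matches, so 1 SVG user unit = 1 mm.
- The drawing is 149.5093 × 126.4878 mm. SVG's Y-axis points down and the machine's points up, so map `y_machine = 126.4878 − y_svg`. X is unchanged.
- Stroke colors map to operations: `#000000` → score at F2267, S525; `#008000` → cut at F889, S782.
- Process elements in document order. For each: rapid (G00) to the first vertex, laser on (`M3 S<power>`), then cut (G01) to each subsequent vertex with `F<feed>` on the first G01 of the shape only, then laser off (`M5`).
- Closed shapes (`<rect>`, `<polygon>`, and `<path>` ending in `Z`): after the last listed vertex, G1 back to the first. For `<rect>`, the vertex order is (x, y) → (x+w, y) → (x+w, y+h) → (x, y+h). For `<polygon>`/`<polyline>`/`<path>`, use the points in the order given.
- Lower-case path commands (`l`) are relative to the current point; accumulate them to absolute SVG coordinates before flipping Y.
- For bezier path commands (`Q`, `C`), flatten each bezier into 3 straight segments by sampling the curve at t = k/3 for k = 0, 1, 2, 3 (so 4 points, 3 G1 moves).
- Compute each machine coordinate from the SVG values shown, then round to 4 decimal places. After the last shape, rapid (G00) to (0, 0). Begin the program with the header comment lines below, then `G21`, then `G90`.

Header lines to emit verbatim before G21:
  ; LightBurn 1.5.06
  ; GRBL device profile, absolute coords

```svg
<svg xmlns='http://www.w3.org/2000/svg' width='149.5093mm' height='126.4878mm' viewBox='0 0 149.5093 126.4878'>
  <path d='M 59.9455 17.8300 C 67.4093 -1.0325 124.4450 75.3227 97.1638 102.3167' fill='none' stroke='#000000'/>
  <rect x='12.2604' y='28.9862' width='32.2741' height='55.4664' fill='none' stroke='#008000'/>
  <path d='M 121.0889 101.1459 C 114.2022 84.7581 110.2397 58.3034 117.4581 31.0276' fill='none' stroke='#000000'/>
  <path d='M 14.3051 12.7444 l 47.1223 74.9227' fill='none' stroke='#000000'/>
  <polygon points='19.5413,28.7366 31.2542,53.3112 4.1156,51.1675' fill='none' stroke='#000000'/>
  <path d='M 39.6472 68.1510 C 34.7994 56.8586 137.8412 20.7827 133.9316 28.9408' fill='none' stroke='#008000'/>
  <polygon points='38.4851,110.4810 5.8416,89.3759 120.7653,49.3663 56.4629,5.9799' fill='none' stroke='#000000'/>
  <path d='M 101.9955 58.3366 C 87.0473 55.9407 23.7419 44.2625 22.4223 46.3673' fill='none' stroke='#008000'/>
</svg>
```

1 u = 1 mm; y_m = 126.4878 − y.

[1] `<path>` cubic bezier, #000000→score S525 F2267: (59.9455,108.6578) → (78.9744,101.1358) → (101.2982,62.2641) → (97.1638,24.1711)

[2] `<rect>` rectangle, #008000→cut S782 F889: (12.2604,97.5016) → (44.5345,97.5016) → (44.5345,42.0352) → (12.2604,42.0352) → (12.2604,97.5016) (closed)

[3] `<path>` cubic bezier, #000000→score S525 F2267: (121.0889,25.3419) → (115.4827,44.7429) → (113.6609,68.8005) → (117.4581,95.4602)

[4] `<path>` line segment, #000000→score S525 F2267: (14.3051,113.7434) → (61.4274,38.8207)

[5] `<polygon>` regular polygon, #000000→score S525 F2267: (19.5413,97.7512) → (31.2542,73.1766) → (4.1156,75.3203) → (19.5413,97.7512) (closed)

[6] `<path>` cubic bezier, #008000→cut S782 F889: (39.6472,58.3368) → (62.8055,75.3342) → (110.1478,93.5166) → (133.9316,97.5470)

[7] `<polygon>` closed polygon, #000000→score S525 F2267: (38.4851,16.0068) → (5.8416,37.1119) → (120.7653,77.1215) → (56.4629,120.5079) → (38.4851,16.0068) (closed)

[8] `<path>` cubic bezier, #008000→cut S782 F889: (101.9955,68.1512) → (75.0150,72.7869) → (40.3171,78.4852) → (22.4223,80.1205)

; LightBurn 1.5.06
; GRBL device profile, absolute coords
G21
G90
G00 X59.9455 Y108.6578
M3 S525
G01 X78.9744 Y101.1358 F2267
G01 X101.2982 Y62.2641
G01 X97.1638 Y24.1711
M5
G00 X12.2604 Y97.5016
M3 S782
G01 X44.5345 Y97.5016 F889
G01 X44.5345 Y42.0352
G01 X12.2604 Y42.0352
G01 X12.2604 Y97.5016
M5
G00 X121.0889 Y25.3419
M3 S525
G01 X115.4827 Y44.7429 F2267
G01 X113.6609 Y68.8005
G01 X117.4581 Y95.4602
M5
G00 X14.3051 Y113.7434
M3 S525
G01 X61.4274 Y38.8207 F2267
M5
G00 X19.5413 Y97.7512
M3 S525
G01 X31.2542 Y73.1766 F2267
G01 X4.1156 Y75.3203
G01 X19.5413 Y97.7512
M5
G00 X39.6472 Y58.3368
M3 S782
G01 X62.8055 Y75.3342 F889
G01 X110.1478 Y93.5166
G01 X133.9316 Y97.5470
M5
G00 X38.4851 Y16.0068
M3 S525
G01 X5.8416 Y37.1119 F2267
G01 X120.7653 Y77.1215
G01 X56.4629 Y120.5079
G01 X38.4851 Y16.0068
M5
G00 X101.9955 Y68.1512
M3 S782
G01 X75.0150 Y72.7869 F889
G01 X40.3171 Y78.4852
G01 X22.4223 Y80.1205
M5
G00 X0.0000 Y0.0000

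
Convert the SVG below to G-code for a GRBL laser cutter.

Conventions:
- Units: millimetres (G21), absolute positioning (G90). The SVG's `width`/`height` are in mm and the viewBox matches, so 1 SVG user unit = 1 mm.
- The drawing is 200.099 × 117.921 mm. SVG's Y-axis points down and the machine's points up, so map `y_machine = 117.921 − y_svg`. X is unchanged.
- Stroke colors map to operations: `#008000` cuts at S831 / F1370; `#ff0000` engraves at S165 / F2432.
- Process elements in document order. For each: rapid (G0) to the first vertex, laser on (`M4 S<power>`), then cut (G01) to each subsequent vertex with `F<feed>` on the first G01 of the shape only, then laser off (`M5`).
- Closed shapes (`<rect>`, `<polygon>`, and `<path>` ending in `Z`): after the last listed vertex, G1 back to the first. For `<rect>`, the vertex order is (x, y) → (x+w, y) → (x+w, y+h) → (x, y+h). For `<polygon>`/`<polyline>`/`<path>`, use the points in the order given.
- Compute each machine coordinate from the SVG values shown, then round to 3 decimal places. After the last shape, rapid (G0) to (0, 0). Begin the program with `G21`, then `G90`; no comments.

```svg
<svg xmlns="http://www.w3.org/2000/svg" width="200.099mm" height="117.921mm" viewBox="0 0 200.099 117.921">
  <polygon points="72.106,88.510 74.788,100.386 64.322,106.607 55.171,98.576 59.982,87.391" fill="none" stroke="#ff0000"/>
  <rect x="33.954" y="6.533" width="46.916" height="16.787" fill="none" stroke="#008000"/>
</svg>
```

G21
G90
G0 X72.106 Y29.411
M4 S165
G01 X74.788 Y17.535 F2432
G01 X64.322 Y11.314
G01 X55.171 Y19.345
G01 X59.982 Y30.530
G01 X72.106 Y29.411
M5
G0 X33.954 Y111.388
M4 S831
G01 X80.870 Y111.388 F1370
G01 X80.870 Y94.601
G01 X33.954 Y94.601
G01 X33.954 Y111.388
M5
G0 X0.000 Y0.000

viewBox `0 0 200.099 117.921` with mm width/height → 1 unit = 1 mm. Flip: y_m = 117.921 − y_svg.

**Shape 1** — `<polygon>` regular polygon, stroke `#ff0000` → engrave (S165, F2432). Machine vertices: (72.106,29.411) → (74.788,17.535) → (64.322,11.314) → (55.171,19.345) → (59.982,30.530) → (72.106,29.411). Closed: final G1 returns to the first vertex.

**Shape 2** — `<rect>` rectangle, stroke `#008000` → cut (S831, F1370). Machine vertices: (33.954,111.388) → (80.870,111.388) → (80.870,94.601) → (33.954,94.601) → (33.954,111.388). Closed: final G1 returns to the first vertex.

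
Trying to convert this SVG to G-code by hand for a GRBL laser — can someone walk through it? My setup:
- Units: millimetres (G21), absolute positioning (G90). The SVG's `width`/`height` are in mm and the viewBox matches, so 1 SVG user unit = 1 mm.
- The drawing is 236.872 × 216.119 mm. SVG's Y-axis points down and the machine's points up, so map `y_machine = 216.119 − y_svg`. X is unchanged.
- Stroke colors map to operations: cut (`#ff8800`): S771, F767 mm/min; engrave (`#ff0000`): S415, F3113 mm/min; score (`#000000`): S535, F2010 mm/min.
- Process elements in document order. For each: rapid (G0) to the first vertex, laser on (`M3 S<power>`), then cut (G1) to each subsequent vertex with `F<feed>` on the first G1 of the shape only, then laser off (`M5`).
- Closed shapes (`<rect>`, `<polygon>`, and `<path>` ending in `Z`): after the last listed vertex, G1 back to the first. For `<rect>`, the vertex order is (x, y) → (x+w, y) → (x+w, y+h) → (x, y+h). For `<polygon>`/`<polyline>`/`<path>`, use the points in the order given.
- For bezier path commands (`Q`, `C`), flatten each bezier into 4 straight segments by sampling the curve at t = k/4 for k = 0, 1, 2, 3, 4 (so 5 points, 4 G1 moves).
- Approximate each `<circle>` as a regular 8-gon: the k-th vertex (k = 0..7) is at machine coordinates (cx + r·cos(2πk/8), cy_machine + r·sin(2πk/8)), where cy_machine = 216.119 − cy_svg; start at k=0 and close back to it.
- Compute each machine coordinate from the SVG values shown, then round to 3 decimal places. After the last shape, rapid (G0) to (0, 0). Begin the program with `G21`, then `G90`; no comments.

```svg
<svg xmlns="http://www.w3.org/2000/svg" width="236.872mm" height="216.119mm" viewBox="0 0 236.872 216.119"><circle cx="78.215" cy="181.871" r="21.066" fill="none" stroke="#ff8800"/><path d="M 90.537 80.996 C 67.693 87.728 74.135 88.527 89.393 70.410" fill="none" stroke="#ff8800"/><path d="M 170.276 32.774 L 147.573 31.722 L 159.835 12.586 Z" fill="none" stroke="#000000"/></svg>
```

Since the viewBox matches the mm dimensions, user units are millimetres directly. The only transform is the Y-flip y_m = 216.119 − y_svg.

Shape 1 is a circle drawn with `<circle>`. Its stroke #ff8800 means cut at S771, F767. After flipping Y the toolpath is (99.281,34.248) → (93.111,49.144) → (78.215,55.314) → (63.319,49.144) → (57.149,34.248) → (63.319,19.352) → (78.215,13.182) → (93.111,19.352) → (99.281,34.248), returning to the start.

Shape 2 is a cubic bezier drawn with `<path>`. Its stroke #ff8800 means cut at S771, F767. After flipping Y the toolpath is (90.537,135.123) → (78.575,131.389) → (75.677,131.098) → (79.922,135.465) → (89.393,145.709).

Shape 3 is a regular polygon drawn with `<path>`. Its stroke #000000 means score at S535, F2010. After flipping Y the toolpath is (170.276,183.345) → (147.573,184.397) → (159.835,203.533) → (170.276,183.345), returning to the start.

G21
G90
G0 X99.281 Y34.248
M3 S771
G1 X93.111 Y49.144 F767
G1 X78.215 Y55.314
G1 X63.319 Y49.144
G1 X57.149 Y34.248
G1 X63.319 Y19.352
G1 X78.215 Y13.182
G1 X93.111 Y19.352
G1 X99.281 Y34.248
M5
G0 X90.537 Y135.123
M3 S771
G1 X78.575 Y131.389 F767
G1 X75.677 Y131.098
G1 X79.922 Y135.465
G1 X89.393 Y145.709
M5
G0 X170.276 Y183.345
M3 S535
G1 X147.573 Y184.397 F2010
G1 X159.835 Y203.533
G1 X170.276 Y183.345
M5
G0 X0.000 Y0.000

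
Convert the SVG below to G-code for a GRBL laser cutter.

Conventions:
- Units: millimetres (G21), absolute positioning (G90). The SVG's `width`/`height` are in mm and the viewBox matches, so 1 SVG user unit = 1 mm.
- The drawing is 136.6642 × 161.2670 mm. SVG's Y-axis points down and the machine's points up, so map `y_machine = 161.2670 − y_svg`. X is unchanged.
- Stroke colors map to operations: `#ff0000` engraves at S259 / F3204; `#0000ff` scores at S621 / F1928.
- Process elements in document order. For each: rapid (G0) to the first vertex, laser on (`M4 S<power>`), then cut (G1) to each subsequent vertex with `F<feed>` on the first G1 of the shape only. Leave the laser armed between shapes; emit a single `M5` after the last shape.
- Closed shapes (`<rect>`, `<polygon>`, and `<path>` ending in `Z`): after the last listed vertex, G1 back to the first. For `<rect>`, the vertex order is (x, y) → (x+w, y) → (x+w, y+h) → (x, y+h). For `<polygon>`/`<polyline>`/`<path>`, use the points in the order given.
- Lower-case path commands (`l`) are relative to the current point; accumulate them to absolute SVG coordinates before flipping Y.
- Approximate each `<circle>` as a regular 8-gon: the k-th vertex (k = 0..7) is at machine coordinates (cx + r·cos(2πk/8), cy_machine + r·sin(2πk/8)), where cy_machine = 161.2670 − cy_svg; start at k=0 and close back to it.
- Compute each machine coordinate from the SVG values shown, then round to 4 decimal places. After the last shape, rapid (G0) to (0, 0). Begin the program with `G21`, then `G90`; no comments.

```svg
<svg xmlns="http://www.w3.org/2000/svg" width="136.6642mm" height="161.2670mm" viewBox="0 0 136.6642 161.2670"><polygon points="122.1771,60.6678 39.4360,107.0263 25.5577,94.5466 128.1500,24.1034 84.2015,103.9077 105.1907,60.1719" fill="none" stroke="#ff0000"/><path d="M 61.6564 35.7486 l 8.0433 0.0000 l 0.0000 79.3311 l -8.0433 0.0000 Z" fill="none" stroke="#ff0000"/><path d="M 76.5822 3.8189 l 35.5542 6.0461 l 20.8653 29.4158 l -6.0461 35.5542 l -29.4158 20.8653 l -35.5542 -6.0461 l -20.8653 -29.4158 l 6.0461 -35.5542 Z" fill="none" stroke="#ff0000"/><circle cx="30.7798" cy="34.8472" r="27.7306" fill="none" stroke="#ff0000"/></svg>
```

G21
G90
G0 X122.1771 Y100.5992
M4 S259
G1 X39.4360 Y54.2407 F3204
G1 X25.5577 Y66.7204
G1 X128.1500 Y137.1636
G1 X84.2015 Y57.3593
G1 X105.1907 Y101.0951
G1 X122.1771 Y100.5992
G0 X61.6564 Y125.5184
M4 S259
G1 X69.6997 Y125.5184 F3204
G1 X69.6997 Y46.1873
G1 X61.6564 Y46.1873
G1 X61.6564 Y125.5184
G0 X76.5822 Y157.4481
M4 S259
G1 X112.1364 Y151.4020 F3204
G1 X133.0017 Y121.9862
G1 X126.9556 Y86.4320
G1 X97.5398 Y65.5667
G1 X61.9856 Y71.6128
G1 X41.1203 Y101.0286
G1 X47.1664 Y136.5828
G1 X76.5822 Y157.4481
G0 X58.5104 Y126.4198
M4 S259
G1 X50.3883 Y146.0283 F3204
G1 X30.7798 Y154.1504
G1 X11.1713 Y146.0283
G1 X3.0492 Y126.4198
G1 X11.1713 Y106.8113
G1 X30.7798 Y98.6892
G1 X50.3883 Y106.8113
G1 X58.5104 Y126.4198
M5
G0 X0.0000 Y0.0000

1 u = 1 mm; y_m = 161.2670 − y.

[1] `<polygon>` closed polygon, #ff0000→engrave S259 F3204: (122.1771,100.5992) → (39.4360,54.2407) → (25.5577,66.7204) → (128.1500,137.1636) → (84.2015,57.3593) → (105.1907,101.0951) → (122.1771,100.5992) (closed)

[2] `<path>` rectangle, #ff0000→engrave S259 F3204: (61.6564,125.5184) → (69.6997,125.5184) → (69.6997,46.1873) → (61.6564,46.1873) → (61.6564,125.5184) (closed)

[3] `<path>` regular polygon, #ff0000→engrave S259 F3204: (76.5822,157.4481) → (112.1364,151.4020) → (133.0017,121.9862) → (126.9556,86.4320) → (97.5398,65.5667) → (61.9856,71.6128) → (41.1203,101.0286) → (47.1664,136.5828) → (76.5822,157.4481) (closed)

[4] `<circle>` circle, #ff0000→engrave S259 F3204: (58.5104,126.4198) → (50.3883,146.0283) → (30.7798,154.1504) → (11.1713,146.0283) → (3.0492,126.4198) → (11.1713,106.8113) → (30.7798,98.6892) → (50.3883,106.8113) → (58.5104,126.4198) (closed)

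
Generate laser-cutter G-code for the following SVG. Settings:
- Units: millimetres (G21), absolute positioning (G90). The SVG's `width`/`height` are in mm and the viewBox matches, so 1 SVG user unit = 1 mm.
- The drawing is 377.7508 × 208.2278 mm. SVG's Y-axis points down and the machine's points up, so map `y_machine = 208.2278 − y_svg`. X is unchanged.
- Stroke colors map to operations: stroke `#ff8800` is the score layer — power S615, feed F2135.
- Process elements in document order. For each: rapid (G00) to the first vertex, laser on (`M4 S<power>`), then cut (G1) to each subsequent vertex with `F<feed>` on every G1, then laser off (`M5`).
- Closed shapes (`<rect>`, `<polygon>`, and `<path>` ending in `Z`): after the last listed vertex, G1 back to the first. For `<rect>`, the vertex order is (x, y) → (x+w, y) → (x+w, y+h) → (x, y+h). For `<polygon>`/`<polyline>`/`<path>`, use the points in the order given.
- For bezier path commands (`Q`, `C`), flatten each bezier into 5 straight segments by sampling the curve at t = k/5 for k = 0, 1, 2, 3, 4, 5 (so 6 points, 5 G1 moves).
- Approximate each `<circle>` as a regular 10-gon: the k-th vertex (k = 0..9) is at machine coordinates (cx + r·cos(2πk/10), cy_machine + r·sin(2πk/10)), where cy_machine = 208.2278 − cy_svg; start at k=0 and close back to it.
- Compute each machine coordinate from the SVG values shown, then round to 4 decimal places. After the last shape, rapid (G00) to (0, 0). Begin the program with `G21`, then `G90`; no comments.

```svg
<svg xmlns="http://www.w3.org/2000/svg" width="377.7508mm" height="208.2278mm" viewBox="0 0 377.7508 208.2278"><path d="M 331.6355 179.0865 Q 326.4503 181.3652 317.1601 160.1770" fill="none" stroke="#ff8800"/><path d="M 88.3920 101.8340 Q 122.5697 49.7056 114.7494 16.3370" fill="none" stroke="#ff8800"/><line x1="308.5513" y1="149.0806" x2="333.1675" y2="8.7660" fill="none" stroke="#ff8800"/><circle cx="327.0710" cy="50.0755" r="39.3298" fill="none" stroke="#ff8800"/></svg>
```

Since the viewBox matches the mm dimensions, user units are millimetres directly. The only transform is the Y-flip y_m = 208.2278 − y_svg.

Shape 1 is a quadratic bezier drawn with `<path>`. Its stroke #ff8800 means score at S615, F2135. After flipping Y the toolpath is (331.6355,29.1413) → (329.3972,29.1685) → (326.8305,31.0730) → (323.9355,34.8549) → (320.7120,40.5142) → (317.1601,48.0508).

Shape 2 is a quadratic bezier drawn with `<path>`. Its stroke #ff8800 means score at S615, F2135. After flipping Y the toolpath is (88.3920,106.3938) → (100.3832,126.4948) → (109.0145,145.0950) → (114.2860,162.1944) → (116.1976,177.7930) → (114.7494,191.8908).

Shape 3 is a line segment drawn with `<line>`. Its stroke #ff8800 means score at S615, F2135. After flipping Y the toolpath is (308.5513,59.1472) → (333.1675,199.4618).

Shape 4 is a circle drawn with `<circle>`. Its stroke #ff8800 means score at S615, F2135. After flipping Y the toolpath is (366.4008,158.1523) → (358.8895,181.2698) → (339.2246,195.5572) → (314.9174,195.5572) → (295.2525,181.2698) → (287.7412,158.1523) → (295.2525,135.0348) → (314.9174,120.7474) → (339.2246,120.7474) → (358.8895,135.0348) → (366.4008,158.1523), returning to the start.

G21
G90
G00 X331.6355 Y29.1413
M4 S615
G1 X329.3972 Y29.1685 F2135
G1 X326.8305 Y31.0730 F2135
G1 X323.9355 Y34.8549 F2135
G1 X320.7120 Y40.5142 F2135
G1 X317.1601 Y48.0508 F2135
M5
G00 X88.3920 Y106.3938
M4 S615
G1 X100.3832 Y126.4948 F2135
G1 X109.0145 Y145.0950 F2135
G1 X114.2860 Y162.1944 F2135
G1 X116.1976 Y177.7930 F2135
G1 X114.7494 Y191.8908 F2135
M5
G00 X308.5513 Y59.1472
M4 S615
G1 X333.1675 Y199.4618 F2135
M5
G00 X366.4008 Y158.1523
M4 S615
G1 X358.8895 Y181.2698 F2135
G1 X339.2246 Y195.5572 F2135
G1 X314.9174 Y195.5572 F2135
G1 X295.2525 Y181.2698 F2135
G1 X287.7412 Y158.1523 F2135
G1 X295.2525 Y135.0348 F2135
G1 X314.9174 Y120.7474 F2135
G1 X339.2246 Y120.7474 F2135
G1 X358.8895 Y135.0348 F2135
G1 X366.4008 Y158.1523 F2135
M5
G00 X0.0000 Y0.0000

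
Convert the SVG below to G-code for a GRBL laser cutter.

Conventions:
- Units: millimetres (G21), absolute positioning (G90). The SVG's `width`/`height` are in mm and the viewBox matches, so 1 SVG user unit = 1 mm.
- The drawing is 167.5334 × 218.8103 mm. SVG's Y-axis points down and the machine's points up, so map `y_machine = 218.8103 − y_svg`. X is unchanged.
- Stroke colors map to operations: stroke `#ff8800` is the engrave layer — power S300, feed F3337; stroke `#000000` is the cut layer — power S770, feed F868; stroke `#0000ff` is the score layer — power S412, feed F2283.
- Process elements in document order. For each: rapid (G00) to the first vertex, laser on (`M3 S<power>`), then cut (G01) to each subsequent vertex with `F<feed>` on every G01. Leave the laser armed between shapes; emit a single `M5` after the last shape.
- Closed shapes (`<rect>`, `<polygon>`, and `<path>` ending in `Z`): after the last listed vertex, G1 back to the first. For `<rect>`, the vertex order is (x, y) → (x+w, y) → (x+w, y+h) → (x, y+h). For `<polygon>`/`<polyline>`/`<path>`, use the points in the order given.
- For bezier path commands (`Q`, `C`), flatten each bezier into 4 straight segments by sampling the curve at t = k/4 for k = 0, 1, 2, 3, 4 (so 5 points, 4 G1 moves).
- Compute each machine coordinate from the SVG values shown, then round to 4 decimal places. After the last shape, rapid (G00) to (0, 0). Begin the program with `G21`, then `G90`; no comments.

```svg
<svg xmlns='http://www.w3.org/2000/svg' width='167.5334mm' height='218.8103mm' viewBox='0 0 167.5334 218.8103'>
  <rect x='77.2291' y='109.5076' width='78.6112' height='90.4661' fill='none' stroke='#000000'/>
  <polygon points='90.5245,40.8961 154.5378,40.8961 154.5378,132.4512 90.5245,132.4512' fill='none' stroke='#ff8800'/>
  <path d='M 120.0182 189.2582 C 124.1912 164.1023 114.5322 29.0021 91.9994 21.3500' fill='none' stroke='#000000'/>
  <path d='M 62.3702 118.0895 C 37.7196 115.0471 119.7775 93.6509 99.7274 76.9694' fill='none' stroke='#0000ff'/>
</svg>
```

G21
G90
G00 X77.2291 Y109.3027
M3 S770
G01 X155.8403 Y109.3027 F868
G01 X155.8403 Y18.8366 F868
G01 X77.2291 Y18.8366 F868
G01 X77.2291 Y109.3027 F868
G00 X90.5245 Y177.9142
M3 S300
G01 X154.5378 Y177.9142 F3337
G01 X154.5378 Y86.3591 F3337
G01 X90.5245 Y86.3591 F3337
G01 X90.5245 Y177.9142 F3337
G00 X120.0182 Y29.5521
M3 S770
G01 X120.5694 Y65.3243 F868
G01 X116.0235 Y120.0701 F868
G01 X106.4702 Y171.5340 F868
G01 X91.9994 Y197.4603 F868
G00 X62.3702 Y100.7208
M3 S412
G01 X60.6273 Y106.0835 F2283
G01 X79.3236 Y116.1662 F2283
G01 X98.8825 Y128.8062 F2283
G01 X99.7274 Y141.8409 F2283
M5
G00 X0.0000 Y0.0000

Since the viewBox matches the mm dimensions, user units are millimetres directly. The only transform is the Y-flip y_m = 218.8103 − y_svg.

Shape 1 is a rectangle drawn with `<rect>`. Its stroke #000000 means cut at S770, F868. After flipping Y the toolpath is (77.2291,109.3027) → (155.8403,109.3027) → (155.8403,18.8366) → (77.2291,18.8366) → (77.2291,109.3027), returning to the start.

Shape 2 is a rectangle drawn with `<polygon>`. Its stroke #ff8800 means engrave at S300, F3337. After flipping Y the toolpath is (90.5245,177.9142) → (154.5378,177.9142) → (154.5378,86.3591) → (90.5245,86.3591) → (90.5245,177.9142), returning to the start.

Shape 3 is a cubic bezier drawn with `<path>`. Its stroke #000000 means cut at S770, F868. After flipping Y the toolpath is (120.0182,29.5521) → (120.5694,65.3243) → (116.0235,120.0701) → (106.4702,171.5340) → (91.9994,197.4603).

Shape 4 is a cubic bezier drawn with `<path>`. Its stroke #0000ff means score at S412, F2283. After flipping Y the toolpath is (62.3702,100.7208) → (60.6273,106.0835) → (79.3236,116.1662) → (98.8825,128.8062) → (99.7274,141.8409).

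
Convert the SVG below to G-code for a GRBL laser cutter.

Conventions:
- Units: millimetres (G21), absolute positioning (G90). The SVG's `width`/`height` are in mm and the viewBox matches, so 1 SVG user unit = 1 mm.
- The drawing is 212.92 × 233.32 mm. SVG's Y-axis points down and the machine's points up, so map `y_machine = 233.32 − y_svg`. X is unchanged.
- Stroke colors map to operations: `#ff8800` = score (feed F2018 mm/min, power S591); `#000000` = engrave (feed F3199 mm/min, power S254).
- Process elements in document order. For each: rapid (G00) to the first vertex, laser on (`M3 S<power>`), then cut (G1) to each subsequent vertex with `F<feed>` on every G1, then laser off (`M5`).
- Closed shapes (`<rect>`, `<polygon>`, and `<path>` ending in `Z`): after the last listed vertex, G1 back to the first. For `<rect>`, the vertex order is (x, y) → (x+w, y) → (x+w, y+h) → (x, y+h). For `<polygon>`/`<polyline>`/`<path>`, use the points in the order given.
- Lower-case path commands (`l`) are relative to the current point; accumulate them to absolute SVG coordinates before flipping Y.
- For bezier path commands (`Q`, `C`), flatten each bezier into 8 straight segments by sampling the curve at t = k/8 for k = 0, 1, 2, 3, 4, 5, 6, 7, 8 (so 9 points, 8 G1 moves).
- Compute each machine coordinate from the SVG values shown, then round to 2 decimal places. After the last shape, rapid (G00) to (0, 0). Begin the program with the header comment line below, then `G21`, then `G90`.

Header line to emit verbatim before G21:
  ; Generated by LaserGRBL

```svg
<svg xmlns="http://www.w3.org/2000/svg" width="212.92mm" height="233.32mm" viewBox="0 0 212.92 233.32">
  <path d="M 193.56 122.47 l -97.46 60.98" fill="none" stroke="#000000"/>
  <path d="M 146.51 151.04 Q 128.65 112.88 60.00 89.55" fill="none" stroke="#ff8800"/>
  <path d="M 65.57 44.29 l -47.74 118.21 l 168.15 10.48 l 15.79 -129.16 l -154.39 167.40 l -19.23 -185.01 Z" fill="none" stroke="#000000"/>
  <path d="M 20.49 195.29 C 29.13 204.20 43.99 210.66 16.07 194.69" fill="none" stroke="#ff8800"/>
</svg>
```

; Generated by LaserGRBL
G21
G90
G00 X193.56 Y110.85
M3 S254
G1 X96.10 Y49.87 F3199
M5
G00 X146.51 Y82.28
M3 S591
G1 X141.25 Y91.59 F2018
G1 X134.41 Y100.43 F2018
G1 X125.97 Y108.81 F2018
G1 X115.95 Y116.73 F2018
G1 X104.35 Y124.19 F2018
G1 X91.15 Y131.18 F2018
G1 X76.37 Y137.71 F2018
G1 X60.00 Y143.77 F2018
M5
G00 X65.57 Y189.03
M3 S254
G1 X17.83 Y70.82 F3199
G1 X185.98 Y60.34 F3199
G1 X201.77 Y189.50 F3199
G1 X47.38 Y22.10 F3199
G1 X28.15 Y207.11 F3199
G1 X65.57 Y189.03 F3199
M5
G00 X20.49 Y38.03
M3 S591
G1 X23.93 Y34.84 F2018
G1 X27.37 Y32.12 F2018
G1 X30.25 Y30.09 F2018
G1 X31.99 Y29.00 F2018
G1 X32.02 Y29.07 F2018
G1 X29.75 Y30.55 F2018
G1 X24.63 Y33.65 F2018
G1 X16.07 Y38.63 F2018
M5
G00 X0.00 Y0.00

1 u = 1 mm; y_m = 233.32 − y.

[1] `<path>` line segment, #000000→engrave S254 F3199: (193.56,110.85) → (96.10,49.87)

[2] `<path>` quadratic bezier, #ff8800→score S591 F2018: (146.51,82.28) → (141.25,91.59) → (134.41,100.43) → (125.97,108.81) → (115.95,116.73) → (104.35,124.19) → (91.15,131.18) → (76.37,137.71) → (60.00,143.77)

[3] `<path>` closed polygon, #000000→engrave S254 F3199: (65.57,189.03) → (17.83,70.82) → (185.98,60.34) → (201.77,189.50) → (47.38,22.10) → (28.15,207.11) → (65.57,189.03) (closed)

[4] `<path>` cubic bezier, #ff8800→score S591 F2018: (20.49,38.03) → (23.93,34.84) → (27.37,32.12) → (30.25,30.09) → (31.99,29.00) → (32.02,29.07) → (29.75,30.55) → (24.63,33.65) → (16.07,38.63)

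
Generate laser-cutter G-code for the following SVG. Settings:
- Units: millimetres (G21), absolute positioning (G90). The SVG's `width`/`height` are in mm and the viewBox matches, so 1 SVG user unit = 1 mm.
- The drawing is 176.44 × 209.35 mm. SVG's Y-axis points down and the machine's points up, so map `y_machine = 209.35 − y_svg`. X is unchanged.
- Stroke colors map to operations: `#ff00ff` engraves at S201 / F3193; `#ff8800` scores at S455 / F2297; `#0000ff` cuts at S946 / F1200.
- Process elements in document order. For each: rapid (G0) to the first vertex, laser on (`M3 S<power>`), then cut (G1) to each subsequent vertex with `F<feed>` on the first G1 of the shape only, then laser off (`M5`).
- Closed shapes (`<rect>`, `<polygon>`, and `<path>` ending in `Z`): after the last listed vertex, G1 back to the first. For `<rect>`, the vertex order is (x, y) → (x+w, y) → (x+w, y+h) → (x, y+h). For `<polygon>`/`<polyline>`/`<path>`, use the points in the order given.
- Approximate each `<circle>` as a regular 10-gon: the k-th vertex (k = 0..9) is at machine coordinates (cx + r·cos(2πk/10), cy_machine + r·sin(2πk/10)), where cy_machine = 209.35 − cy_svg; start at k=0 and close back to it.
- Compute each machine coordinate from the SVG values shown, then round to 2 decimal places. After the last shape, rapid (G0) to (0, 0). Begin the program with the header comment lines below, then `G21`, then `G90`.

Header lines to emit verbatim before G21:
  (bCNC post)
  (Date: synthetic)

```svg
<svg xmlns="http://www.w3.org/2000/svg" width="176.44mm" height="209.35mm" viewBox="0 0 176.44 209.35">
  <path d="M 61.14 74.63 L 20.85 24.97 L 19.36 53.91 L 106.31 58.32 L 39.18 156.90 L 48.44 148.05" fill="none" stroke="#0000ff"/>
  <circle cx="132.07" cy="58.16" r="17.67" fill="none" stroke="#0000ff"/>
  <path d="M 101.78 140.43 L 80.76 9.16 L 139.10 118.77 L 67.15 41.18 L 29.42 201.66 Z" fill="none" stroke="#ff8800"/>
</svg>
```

viewBox `0 0 176.44 209.35` with mm width/height → 1 unit = 1 mm. Flip: y_m = 209.35 − y_svg.

**Shape 1** — `<path>` open polyline, stroke `#0000ff` → cut (S946, F1200). Machine vertices: (61.14,134.72) → (20.85,184.38) → (19.36,155.44) → (106.31,151.03) → (39.18,52.45) → (48.44,61.30). Open path.

**Shape 2** — `<circle>` circle, stroke `#0000ff` → cut (S946, F1200). Machine vertices: (149.74,151.19) → (146.37,161.58) → (137.53,168.00) → (126.61,168.00) → (117.77,161.58) → (114.40,151.19) → (117.77,140.80) → (126.61,134.38) → (137.53,134.38) → (146.37,140.80) → (149.74,151.19). Closed: final G1 returns to the first vertex.

**Shape 3** — `<path>` closed polygon, stroke `#ff8800` → score (S455, F2297). Machine vertices: (101.78,68.92) → (80.76,200.19) → (139.10,90.58) → (67.15,168.17) → (29.42,7.69) → (101.78,68.92). Closed: final G1 returns to the first vertex.

(bCNC post)
(Date: synthetic)
G21
G90
G0 X61.14 Y134.72
M3 S946
G1 X20.85 Y184.38 F1200
G1 X19.36 Y155.44
G1 X106.31 Y151.03
G1 X39.18 Y52.45
G1 X48.44 Y61.30
M5
G0 X149.74 Y151.19
M3 S946
G1 X146.37 Y161.58 F1200
G1 X137.53 Y168.00
G1 X126.61 Y168.00
G1 X117.77 Y161.58
G1 X114.40 Y151.19
G1 X117.77 Y140.80
G1 X126.61 Y134.38
G1 X137.53 Y134.38
G1 X146.37 Y140.80
G1 X149.74 Y151.19
M5
G0 X101.78 Y68.92
M3 S455
G1 X80.76 Y200.19 F2297
G1 X139.10 Y90.58
G1 X67.15 Y168.17
G1 X29.42 Y7.69
G1 X101.78 Y68.92
M5
G0 X0.00 Y0.00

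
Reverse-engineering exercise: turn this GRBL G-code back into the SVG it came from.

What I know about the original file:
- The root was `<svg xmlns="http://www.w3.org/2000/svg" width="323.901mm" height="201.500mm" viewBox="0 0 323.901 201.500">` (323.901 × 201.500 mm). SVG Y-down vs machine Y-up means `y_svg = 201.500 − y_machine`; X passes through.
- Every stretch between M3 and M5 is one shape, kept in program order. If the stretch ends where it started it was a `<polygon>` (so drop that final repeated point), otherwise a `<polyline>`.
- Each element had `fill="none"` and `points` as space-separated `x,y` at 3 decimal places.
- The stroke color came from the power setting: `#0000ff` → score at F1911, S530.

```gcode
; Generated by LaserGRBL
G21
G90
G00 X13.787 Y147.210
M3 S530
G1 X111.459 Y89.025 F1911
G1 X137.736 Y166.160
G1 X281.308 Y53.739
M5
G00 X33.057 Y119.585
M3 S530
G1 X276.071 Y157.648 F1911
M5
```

<svg xmlns="http://www.w3.org/2000/svg" width="323.901mm" height="201.500mm" viewBox="0 0 323.901 201.500">
  <polyline points="13.787,54.290 111.459,112.475 137.736,35.340 281.308,147.761" fill="none" stroke="#0000ff"/>
  <polyline points="33.057,81.915 276.071,43.852" fill="none" stroke="#0000ff"/>
</svg>

Each laser-on run becomes one SVG element. Flip Y back into SVG space with y_svg = 201.500 − y_machine. Every run uses S530, so all elements get stroke `#0000ff` (score).

Run 1: The run is open, so emit a `<polyline>` with points (Y-flipped): 13.787,54.290 111.459,112.475 137.736,35.340 281.308,147.761.

Run 2: The run is open, so emit a `<polyline>` with points (Y-flipped): 33.057,81.915 276.071,43.852.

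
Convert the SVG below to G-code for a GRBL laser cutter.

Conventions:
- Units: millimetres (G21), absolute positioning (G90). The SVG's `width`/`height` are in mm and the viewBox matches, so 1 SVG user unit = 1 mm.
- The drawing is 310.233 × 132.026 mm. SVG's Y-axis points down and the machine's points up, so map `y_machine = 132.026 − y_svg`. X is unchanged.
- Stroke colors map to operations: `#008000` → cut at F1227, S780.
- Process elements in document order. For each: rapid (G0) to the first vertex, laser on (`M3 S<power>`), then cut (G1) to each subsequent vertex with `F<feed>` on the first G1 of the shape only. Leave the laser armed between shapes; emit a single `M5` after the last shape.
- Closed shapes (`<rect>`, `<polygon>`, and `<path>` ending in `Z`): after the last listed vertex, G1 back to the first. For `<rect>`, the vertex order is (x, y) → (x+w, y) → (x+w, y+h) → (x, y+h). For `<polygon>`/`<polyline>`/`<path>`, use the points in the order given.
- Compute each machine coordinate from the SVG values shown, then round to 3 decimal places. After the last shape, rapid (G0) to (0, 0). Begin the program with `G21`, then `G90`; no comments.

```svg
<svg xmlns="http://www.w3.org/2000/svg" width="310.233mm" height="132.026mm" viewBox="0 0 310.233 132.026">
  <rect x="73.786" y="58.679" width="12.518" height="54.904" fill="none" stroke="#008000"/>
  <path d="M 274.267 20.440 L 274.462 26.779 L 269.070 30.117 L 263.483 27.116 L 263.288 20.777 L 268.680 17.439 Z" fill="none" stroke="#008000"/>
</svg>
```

G21
G90
G0 X73.786 Y73.347
M3 S780
G1 X86.304 Y73.347 F1227
G1 X86.304 Y18.443
G1 X73.786 Y18.443
G1 X73.786 Y73.347
G0 X274.267 Y111.586
M3 S780
G1 X274.462 Y105.247 F1227
G1 X269.070 Y101.909
G1 X263.483 Y104.910
G1 X263.288 Y111.249
G1 X268.680 Y114.587
G1 X274.267 Y111.586
M5
G0 X0.000 Y0.000

1 u = 1 mm; y_m = 132.026 − y.

[1] `<rect>` rectangle, #008000→cut S780 F1227: (73.786,73.347) → (86.304,73.347) → (86.304,18.443) → (73.786,18.443) → (73.786,73.347) (closed)

[2] `<path>` regular polygon, #008000→cut S780 F1227: (274.267,111.586) → (274.462,105.247) → (269.070,101.909) → (263.483,104.910) → (263.288,111.249) → (268.680,114.587) → (274.267,111.586) (closed)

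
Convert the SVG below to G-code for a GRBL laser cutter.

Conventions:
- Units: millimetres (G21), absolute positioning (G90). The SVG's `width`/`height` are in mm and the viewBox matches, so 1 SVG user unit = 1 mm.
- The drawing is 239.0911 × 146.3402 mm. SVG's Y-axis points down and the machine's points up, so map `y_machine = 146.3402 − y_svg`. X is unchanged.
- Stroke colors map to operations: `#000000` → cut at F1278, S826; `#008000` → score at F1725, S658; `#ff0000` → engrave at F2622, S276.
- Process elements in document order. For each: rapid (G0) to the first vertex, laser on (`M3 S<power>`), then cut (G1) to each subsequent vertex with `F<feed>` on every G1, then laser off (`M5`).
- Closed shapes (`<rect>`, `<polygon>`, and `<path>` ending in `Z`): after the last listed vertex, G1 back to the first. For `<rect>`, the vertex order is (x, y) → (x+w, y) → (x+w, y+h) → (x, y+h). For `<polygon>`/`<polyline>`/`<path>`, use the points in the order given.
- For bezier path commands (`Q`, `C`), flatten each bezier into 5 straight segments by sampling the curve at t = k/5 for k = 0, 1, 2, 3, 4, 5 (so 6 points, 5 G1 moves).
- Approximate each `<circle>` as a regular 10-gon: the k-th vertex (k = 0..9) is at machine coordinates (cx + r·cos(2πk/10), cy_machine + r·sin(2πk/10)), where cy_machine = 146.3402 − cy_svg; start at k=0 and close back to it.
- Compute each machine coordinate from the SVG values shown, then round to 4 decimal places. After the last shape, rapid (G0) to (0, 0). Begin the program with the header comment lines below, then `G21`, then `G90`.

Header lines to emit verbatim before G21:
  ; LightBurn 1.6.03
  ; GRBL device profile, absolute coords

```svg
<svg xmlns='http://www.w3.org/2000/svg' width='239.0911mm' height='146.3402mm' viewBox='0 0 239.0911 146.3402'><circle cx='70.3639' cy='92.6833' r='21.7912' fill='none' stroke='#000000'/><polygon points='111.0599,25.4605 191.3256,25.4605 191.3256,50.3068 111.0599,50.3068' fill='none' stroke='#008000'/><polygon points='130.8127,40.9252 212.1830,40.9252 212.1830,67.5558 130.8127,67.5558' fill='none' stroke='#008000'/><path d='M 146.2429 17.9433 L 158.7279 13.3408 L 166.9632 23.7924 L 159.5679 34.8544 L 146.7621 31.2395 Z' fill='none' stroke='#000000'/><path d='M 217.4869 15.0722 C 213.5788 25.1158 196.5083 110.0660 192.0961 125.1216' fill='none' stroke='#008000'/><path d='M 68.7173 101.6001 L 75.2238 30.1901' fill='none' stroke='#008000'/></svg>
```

; LightBurn 1.6.03
; GRBL device profile, absolute coords
G21
G90
G0 X92.1551 Y53.6569
M3 S826
G1 X87.9934 Y66.4654 F1278
G1 X77.0978 Y74.3816 F1278
G1 X63.6300 Y74.3816 F1278
G1 X52.7344 Y66.4654 F1278
G1 X48.5727 Y53.6569 F1278
G1 X52.7344 Y40.8484 F1278
G1 X63.6300 Y32.9322 F1278
G1 X77.0978 Y32.9322 F1278
G1 X87.9934 Y40.8484 F1278
G1 X92.1551 Y53.6569 F1278
M5
G0 X111.0599 Y120.8797
M3 S658
G1 X191.3256 Y120.8797 F1725
G1 X191.3256 Y96.0334 F1725
G1 X111.0599 Y96.0334 F1725
G1 X111.0599 Y120.8797 F1725
M5
G0 X130.8127 Y105.4150
M3 S658
G1 X212.1830 Y105.4150 F1725
G1 X212.1830 Y78.7844 F1725
G1 X130.8127 Y78.7844 F1725
G1 X130.8127 Y105.4150 F1725
M5
G0 X146.2429 Y128.3969
M3 S826
G1 X158.7279 Y132.9994 F1278
G1 X166.9632 Y122.5478 F1278
G1 X159.5679 Y111.4858 F1278
G1 X146.7621 Y115.1007 F1278
G1 X146.2429 Y128.3969 F1278
M5
G0 X217.4869 Y131.2680
M3 S658
G1 X213.7691 Y117.4115 F1725
G1 X208.1318 Y92.5278 F1725
G1 X201.8142 Y63.5675 F1725
G1 X196.0559 Y37.4809 F1725
G1 X192.0961 Y21.2186 F1725
M5
G0 X68.7173 Y44.7401
M3 S658
G1 X75.2238 Y116.1501 F1725
M5
G0 X0.0000 Y0.0000

Since the viewBox matches the mm dimensions, user units are millimetres directly. The only transform is the Y-flip y_m = 146.3402 − y_svg.

Shape 1 is a circle drawn with `<circle>`. Its stroke #000000 means cut at S826, F1278. After flipping Y the toolpath is (92.1551,53.6569) → (87.9934,66.4654) → (77.0978,74.3816) → (63.6300,74.3816) → (52.7344,66.4654) → (48.5727,53.6569) → (52.7344,40.8484) → (63.6300,32.9322) → (77.0978,32.9322) → (87.9934,40.8484) → (92.1551,53.6569), returning to the start.

Shape 2 is a rectangle drawn with `<polygon>`. Its stroke #008000 means score at S658, F1725. After flipping Y the toolpath is (111.0599,120.8797) → (191.3256,120.8797) → (191.3256,96.0334) → (111.0599,96.0334) → (111.0599,120.8797), returning to the start.

Shape 3 is a rectangle drawn with `<polygon>`. Its stroke #008000 means score at S658, F1725. After flipping Y the toolpath is (130.8127,105.4150) → (212.1830,105.4150) → (212.1830,78.7844) → (130.8127,78.7844) → (130.8127,105.4150), returning to the start.

Shape 4 is a regular polygon drawn with `<path>`. Its stroke #000000 means cut at S826, F1278. After flipping Y the toolpath is (146.2429,128.3969) → (158.7279,132.9994) → (166.9632,122.5478) → (159.5679,111.4858) → (146.7621,115.1007) → (146.2429,128.3969), returning to the start.

Shape 5 is a cubic bezier drawn with `<path>`. Its stroke #008000 means score at S658, F1725. After flipping Y the toolpath is (217.4869,131.2680) → (213.7691,117.4115) → (208.1318,92.5278) → (201.8142,63.5675) → (196.0559,37.4809) → (192.0961,21.2186).

Shape 6 is a line segment drawn with `<path>`. Its stroke #008000 means score at S658, F1725. After flipping Y the toolpath is (68.7173,44.7401) → (75.2238,116.1501).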